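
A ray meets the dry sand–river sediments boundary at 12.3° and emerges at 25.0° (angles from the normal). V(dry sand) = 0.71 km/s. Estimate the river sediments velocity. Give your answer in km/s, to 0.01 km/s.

1.41 km/s

Snell's law: sin 12.3°/V₁ = sin 25.0°/V₂.
V₂ = V₁·sin 25.0°/sin 12.3° = 0.71 × 1.9838 = 1.41 km/s.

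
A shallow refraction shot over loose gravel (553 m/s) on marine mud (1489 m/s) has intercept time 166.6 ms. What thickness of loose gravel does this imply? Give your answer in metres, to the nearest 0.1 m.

49.6 m

h = tᵢ·V₁·V₂ / (2·√(V₂²−V₁²)).
√(V₂²−V₁²) = √(1489² − 553²) = 1382.5 m/s.
h = 0.1666 s × 553 × 1489 / (2 × 1382.5) = 49.61 m.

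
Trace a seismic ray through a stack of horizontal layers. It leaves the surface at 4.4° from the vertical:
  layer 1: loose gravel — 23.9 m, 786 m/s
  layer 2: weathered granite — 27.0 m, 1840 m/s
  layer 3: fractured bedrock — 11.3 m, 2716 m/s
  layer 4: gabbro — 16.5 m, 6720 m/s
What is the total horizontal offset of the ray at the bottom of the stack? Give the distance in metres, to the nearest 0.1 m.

24.2 m

Apply Snell's law at each interface; in layer i the horizontal offset is hᵢ·tan θᵢ.
Layer 1: θ = 4.40°; offset = 23.9·tan 4.40° = 1.839 m.
Layer 2: sin θ = 1840·sin 4.4°/786 = 0.1796, θ = 10.35°; offset = 27.0·tan 10.35° = 4.929 m.
Layer 3: sin θ = 2716·sin 4.4°/786 = 0.2651, θ = 15.37°; offset = 11.3·tan 15.37° = 3.107 m.
Layer 4: sin θ = 6720·sin 4.4°/786 = 0.6559, θ = 40.99°; offset = 16.5·tan 40.99° = 14.338 m.
Summing the layer offsets gives 24.213 m.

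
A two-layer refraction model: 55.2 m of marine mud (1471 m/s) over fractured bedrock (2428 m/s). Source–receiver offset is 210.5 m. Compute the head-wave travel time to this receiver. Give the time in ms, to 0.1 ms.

θ_c = arcsin(V₁/V₂) = arcsin(1471/2428) = 37.29°, cos θ_c = 0.7956.
Intercept time tᵢ = 2h cos θ_c / V₁ = 2·55.2·0.7956/1471 = 0.05971 s.
t = x/V₂ + tᵢ = 210.5/2428 + 0.05971 = 0.14641 s.

146.4 ms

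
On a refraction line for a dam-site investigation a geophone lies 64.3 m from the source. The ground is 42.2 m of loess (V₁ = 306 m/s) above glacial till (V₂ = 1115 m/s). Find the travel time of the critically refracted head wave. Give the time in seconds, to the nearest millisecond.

t = x/V₂ + 2h·√(V₂²−V₁²)/(V₁V₂).
√(V₂²−V₁²) = √(1115²−306²) = 1072.2 m/s; delay term = 2·42.2·1072.2/(306·1115) = 0.26523 s.
t = 64.3/1115 + 0.26523 = 0.32289 s.

0.323 s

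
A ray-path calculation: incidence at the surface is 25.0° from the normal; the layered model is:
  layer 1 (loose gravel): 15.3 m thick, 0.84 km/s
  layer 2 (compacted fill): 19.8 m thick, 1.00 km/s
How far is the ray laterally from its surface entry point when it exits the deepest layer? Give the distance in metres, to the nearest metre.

Ray parameter p = sin 25.0° / 0.84 km/s = 5.0312e-01 s/km.
Layer 1: θ = 25.00°; offset = 15.3·tan 25.00° = 7.135 m.
Layer 2: sin θ = p·1.00 = 0.5031 → θ = 30.21°; offset = 19.8·tan 30.21° = 11.527 m.
Total horizontal offset = 18.661 m.

19 m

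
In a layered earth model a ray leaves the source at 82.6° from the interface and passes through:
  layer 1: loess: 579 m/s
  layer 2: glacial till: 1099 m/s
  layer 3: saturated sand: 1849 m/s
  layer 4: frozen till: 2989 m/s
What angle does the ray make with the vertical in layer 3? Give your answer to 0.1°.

From the normal: θ₁ = 90° − 82.6° = 7.4°.
Snell's law across each interface conserves sin θ / V, so sin θ_3 = V_3·sin θ₁/V₁.
sin θ_3 = 1849 × sin 7.4° / 579 = 0.4113.
θ_3 = arcsin 0.4113 = 24.29°.

24.3°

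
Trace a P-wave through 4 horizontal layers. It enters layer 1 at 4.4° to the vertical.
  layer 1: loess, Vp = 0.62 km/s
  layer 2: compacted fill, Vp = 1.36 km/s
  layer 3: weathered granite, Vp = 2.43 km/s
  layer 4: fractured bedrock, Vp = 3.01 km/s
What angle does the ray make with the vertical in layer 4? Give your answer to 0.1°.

Snell's law across each interface conserves sin θ / V, so sin θ_4 = V_4·sin θ₁/V₁.
sin θ_4 = 3.01 × sin 4.4° / 0.62 = 0.3725.
θ_4 = 21.87° from the vertical.

21.9°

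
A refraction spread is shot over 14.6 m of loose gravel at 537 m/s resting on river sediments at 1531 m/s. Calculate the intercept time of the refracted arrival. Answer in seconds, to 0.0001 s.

tᵢ = 2h·√(V₂²−V₁²)/(V₁V₂).
√(V₂²−V₁²) = √(1531²−537²) = 1433.7 m/s.
tᵢ = 2·14.6·1433.7/(537·1531) = 0.05092 s.

0.0509 s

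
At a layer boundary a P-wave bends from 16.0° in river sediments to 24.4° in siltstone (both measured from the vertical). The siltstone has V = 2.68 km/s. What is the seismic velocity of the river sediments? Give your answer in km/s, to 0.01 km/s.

Snell's law: sin 16.0°/V₁ = sin 24.4°/V₂.
V₁ = V₂·sin 16.0°/sin 24.4° = 2.68 × 0.6672 = 1.79 km/s.

1.79 km/s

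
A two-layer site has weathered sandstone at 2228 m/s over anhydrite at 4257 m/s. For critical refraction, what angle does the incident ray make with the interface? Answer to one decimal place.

At critical incidence the refracted ray runs along the interface (θ₂ = 90°), so sin θ_c = V₁/V₂.
θ_c = arcsin(2228/4257) = arcsin 0.5234 = 31.56°.
Measured from the interface: 90° − 31.56° = 58.44°.

58.4°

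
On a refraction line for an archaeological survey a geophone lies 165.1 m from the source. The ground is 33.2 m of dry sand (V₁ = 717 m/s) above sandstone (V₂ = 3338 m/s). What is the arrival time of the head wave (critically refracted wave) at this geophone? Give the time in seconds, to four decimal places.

t = x/V₂ + 2h·√(V₂²−V₁²)/(V₁V₂).
√(V₂²−V₁²) = √(3338²−717²) = 3260.1 m/s; delay term = 2·33.2·3260.1/(717·3338) = 0.09045 s.
t = 165.1/3338 + 0.09045 = 0.13991 s.

0.1399 s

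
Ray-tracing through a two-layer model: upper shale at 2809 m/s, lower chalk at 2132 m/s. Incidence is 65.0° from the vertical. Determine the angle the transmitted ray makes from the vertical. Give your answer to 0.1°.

Snell's law: sin θ₂ = (V₂/V₁)·sin θ₁ = (2132/2809)·sin 65.0° = 0.6879.
θ₂ = sin⁻¹(0.6879) = 43.46° (from vertical).

43.5°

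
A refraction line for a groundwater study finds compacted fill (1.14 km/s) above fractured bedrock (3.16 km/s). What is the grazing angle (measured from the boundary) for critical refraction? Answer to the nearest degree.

69°

Critical incidence: sin θ_c = V₁/V₂ = 1.14/3.16 = 0.3608.
θ_c = arcsin 0.3608 = 21.15°.
Measured from the interface: 90° − 21.15° = 68.85°.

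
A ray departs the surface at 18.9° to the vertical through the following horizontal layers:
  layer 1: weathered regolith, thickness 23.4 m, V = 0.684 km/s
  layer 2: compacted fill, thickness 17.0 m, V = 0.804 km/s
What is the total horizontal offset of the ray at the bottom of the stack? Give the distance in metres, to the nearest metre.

Ray parameter p = sin 18.9° / 0.684 km/s = 4.7356e-01 s/km.
Layer 1: θ = 18.90°; offset = 23.4·tan 18.90° = 8.012 m.
Layer 2: sin θ = p·0.804 = 0.3807 → θ = 22.38°; offset = 17.0·tan 22.38° = 7.000 m.
Summing the layer offsets gives 15.012 m.

15 m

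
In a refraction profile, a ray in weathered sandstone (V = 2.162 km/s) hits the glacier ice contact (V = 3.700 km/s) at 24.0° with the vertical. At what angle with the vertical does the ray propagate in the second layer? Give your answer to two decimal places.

sin θ₁/V₁ = sin θ₂/V₂ ⇒ sin θ₂ = 3.700·sin 24.0°/2.162 = 3.700·0.4067/2.162 = 0.6961.
θ₂ = sin⁻¹(0.6961) = 44.11° (from vertical).

44.11°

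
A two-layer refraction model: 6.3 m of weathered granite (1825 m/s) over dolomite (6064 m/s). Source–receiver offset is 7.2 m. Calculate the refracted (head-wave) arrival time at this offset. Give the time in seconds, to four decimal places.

0.0078 s

t = x/V₂ + 2h·√(V₂²−V₁²)/(V₁V₂).
√(V₂²−V₁²) = √(6064²−1825²) = 5782.9 m/s; delay term = 2·6.3·5782.9/(1825·6064) = 0.00658 s.
t = 7.2/6064 + 0.00658 = 0.00777 s.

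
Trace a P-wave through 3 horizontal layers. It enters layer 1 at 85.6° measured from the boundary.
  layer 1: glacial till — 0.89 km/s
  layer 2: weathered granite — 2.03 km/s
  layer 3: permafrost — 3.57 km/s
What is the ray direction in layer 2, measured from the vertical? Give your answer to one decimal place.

From the normal: θ₁ = 90° − 85.6° = 4.4°.
Ray parameter p = sin 4.4° / 0.89 = 8.6201e-02 s/km.
sin θ_2 = p·V_2 = 8.6201e-02 × 2.03 = 0.1750.
θ_2 = 10.08° from the vertical.

10.1°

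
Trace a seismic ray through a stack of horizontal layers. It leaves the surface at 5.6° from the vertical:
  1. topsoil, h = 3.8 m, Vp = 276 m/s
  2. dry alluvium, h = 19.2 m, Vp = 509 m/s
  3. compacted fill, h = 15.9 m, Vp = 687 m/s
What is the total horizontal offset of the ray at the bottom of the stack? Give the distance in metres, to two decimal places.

Ray parameter p = sin 5.6° / 276 m/s = 3.5356e-04 s/m.
Layer 1: θ = 5.60°; offset = 3.8·tan 5.60° = 0.3726 m.
Layer 2: sin θ = p·509 = 0.1800 → θ = 10.37°; offset = 19.2·tan 10.37° = 3.5126 m.
Layer 3: sin θ = p·687 = 0.2429 → θ = 14.06°; offset = 15.9·tan 14.06° = 3.9813 m.
Summing the layer offsets gives 7.8665 m.

7.87 m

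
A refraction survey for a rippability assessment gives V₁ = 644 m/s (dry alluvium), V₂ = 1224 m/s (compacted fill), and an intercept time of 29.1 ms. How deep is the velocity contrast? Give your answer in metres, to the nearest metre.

h = tᵢ·V₁·V₂ / (2·√(V₂²−V₁²)).
√(V₂²−V₁²) = √(1224² − 644²) = 1040.9 m/s.
h = 0.0291 s × 644 × 1224 / (2 × 1040.9) = 11.02 m.

11 m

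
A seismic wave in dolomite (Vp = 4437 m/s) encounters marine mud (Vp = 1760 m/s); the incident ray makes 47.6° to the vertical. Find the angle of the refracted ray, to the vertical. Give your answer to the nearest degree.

17°

sin θ₁/V₁ = sin θ₂/V₂ ⇒ sin θ₂ = 1760·sin 47.6°/4437 = 1760·0.7385/4437 = 0.2929.
θ₂ = sin⁻¹(0.2929) = 17.03° (from vertical).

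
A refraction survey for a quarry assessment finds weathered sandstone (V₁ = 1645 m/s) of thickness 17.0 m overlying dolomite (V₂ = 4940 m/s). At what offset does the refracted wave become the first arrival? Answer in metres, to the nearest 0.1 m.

θ_c = arcsin(1645/4940) = 19.45°, so cos θ_c = 0.9429 and tᵢ = 2h cos θ_c/V₁ = 0.0195 s.
At crossover x/V₁ = x/V₂ + tᵢ ⇒ x = tᵢ/(1/V₁ − 1/V₂) = 0.01949/(6.0790e-04 − 2.0243e-04) = 48.07 m.

48.1 m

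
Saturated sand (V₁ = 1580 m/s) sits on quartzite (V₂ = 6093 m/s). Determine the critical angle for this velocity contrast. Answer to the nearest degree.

At critical incidence the refracted ray runs along the interface (θ₂ = 90°), so sin θ_c = V₁/V₂.
θ_c = arcsin(1580/6093) = arcsin 0.2593 = 15.03°.

15°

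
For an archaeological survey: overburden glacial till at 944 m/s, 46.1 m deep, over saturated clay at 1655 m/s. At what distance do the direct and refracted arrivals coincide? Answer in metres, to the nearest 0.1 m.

θ_c = arcsin(944/1655) = 34.78°, so cos θ_c = 0.8214 and tᵢ = 2h cos θ_c/V₁ = 0.0802 s.
At crossover x/V₁ = x/V₂ + tᵢ ⇒ x = tᵢ/(1/V₁ − 1/V₂) = 0.08022/(1.0593e-03 − 6.0423e-04) = 176.28 m.

176.3 m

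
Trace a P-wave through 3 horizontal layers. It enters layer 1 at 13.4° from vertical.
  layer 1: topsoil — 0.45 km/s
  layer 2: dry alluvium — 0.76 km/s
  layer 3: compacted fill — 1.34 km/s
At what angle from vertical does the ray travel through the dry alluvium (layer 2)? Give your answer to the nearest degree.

Ray parameter p = sin 13.4° / 0.45 = 5.1500e-01 s/km.
sin θ_2 = p·V_2 = 5.1500e-01 × 0.76 = 0.3914.
θ_2 = arcsin 0.3914 = 23.04°.

23°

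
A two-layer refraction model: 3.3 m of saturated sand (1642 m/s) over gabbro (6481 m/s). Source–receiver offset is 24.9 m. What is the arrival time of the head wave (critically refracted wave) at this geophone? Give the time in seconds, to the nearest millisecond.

t = x/V₂ + 2h·√(V₂²−V₁²)/(V₁V₂).
√(V₂²−V₁²) = √(6481²−1642²) = 6269.5 m/s; delay term = 2·3.3·6269.5/(1642·6481) = 0.00389 s.
t = 24.9/6481 + 0.00389 = 0.00773 s.

0.008 s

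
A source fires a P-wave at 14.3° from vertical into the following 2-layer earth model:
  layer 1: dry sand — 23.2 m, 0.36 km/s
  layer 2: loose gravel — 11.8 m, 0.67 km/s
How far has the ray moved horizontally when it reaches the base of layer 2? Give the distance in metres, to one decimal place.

12.0 m

Ray parameter p = sin 14.3° / 0.36 km/s = 6.8611e-01 s/km.
Layer 1: θ = 14.30°; offset = 23.2·tan 14.30° = 5.914 m.
Layer 2: sin θ = p·0.67 = 0.4597 → θ = 27.37°; offset = 11.8·tan 27.37° = 6.108 m.
Total horizontal offset = 12.022 m.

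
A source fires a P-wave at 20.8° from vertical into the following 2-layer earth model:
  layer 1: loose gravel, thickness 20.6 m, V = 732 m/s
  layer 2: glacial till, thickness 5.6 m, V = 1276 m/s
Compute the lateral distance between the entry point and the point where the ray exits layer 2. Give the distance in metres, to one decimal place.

12.2 m

p = sin θ₁/V₁ = sin 20.8°/732 = 4.8512e-04 s/m is conserved through the stack.
Layer 1: θ = 20.80°; offset = 20.6·tan 20.80° = 7.825 m.
Layer 2: sin θ = p·1276 = 0.6190 → θ = 38.24°; offset = 5.6·tan 38.24° = 4.414 m.
Total horizontal offset = 12.239 m.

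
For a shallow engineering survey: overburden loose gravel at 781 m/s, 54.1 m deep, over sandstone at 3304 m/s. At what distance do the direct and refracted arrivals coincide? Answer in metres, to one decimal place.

137.7 m

θ_c = arcsin(781/3304) = 13.67°, so cos θ_c = 0.9717 and tᵢ = 2h cos θ_c/V₁ = 0.1346 s.
At crossover x/V₁ = x/V₂ + tᵢ ⇒ x = tᵢ/(1/V₁ − 1/V₂) = 0.13461/(1.2804e-03 − 3.0266e-04) = 137.68 m.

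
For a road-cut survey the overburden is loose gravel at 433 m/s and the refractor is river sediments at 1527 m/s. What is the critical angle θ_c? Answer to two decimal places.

At critical incidence the refracted ray runs along the interface (θ₂ = 90°), so sin θ_c = V₁/V₂.
θ_c = arcsin(433/1527) = arcsin 0.2836 = 16.47°.

16.47°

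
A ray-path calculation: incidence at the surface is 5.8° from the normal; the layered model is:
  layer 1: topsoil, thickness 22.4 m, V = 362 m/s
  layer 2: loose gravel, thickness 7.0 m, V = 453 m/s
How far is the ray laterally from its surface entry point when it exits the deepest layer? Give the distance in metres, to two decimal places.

Apply Snell's law at each interface; in layer i the horizontal offset is hᵢ·tan θᵢ.
Layer 1: θ = 5.80°; offset = 22.4·tan 5.80° = 2.2753 m.
Layer 2: sin θ = 453·sin 5.8°/362 = 0.1265, θ = 7.27°; offset = 7.0·tan 7.27° = 0.8924 m.
Total horizontal offset = 3.1677 m.

3.17 m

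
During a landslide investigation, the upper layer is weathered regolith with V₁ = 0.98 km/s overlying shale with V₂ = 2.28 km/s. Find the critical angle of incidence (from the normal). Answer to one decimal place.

Critical incidence: sin θ_c = V₁/V₂ = 0.98/2.28 = 0.4298.
θ_c = arcsin 0.4298 = 25.46°.

25.5°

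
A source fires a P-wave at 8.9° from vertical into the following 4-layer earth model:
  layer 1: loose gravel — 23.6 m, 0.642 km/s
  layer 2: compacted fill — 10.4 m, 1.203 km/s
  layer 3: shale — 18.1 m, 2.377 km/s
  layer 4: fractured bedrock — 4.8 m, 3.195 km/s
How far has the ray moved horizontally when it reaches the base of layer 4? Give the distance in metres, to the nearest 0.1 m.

25.3 m

p = sin θ₁/V₁ = sin 8.9°/0.642 = 2.4098e-01 s/km is conserved through the stack.
Layer 1: θ = 8.90°; offset = 23.6·tan 8.90° = 3.696 m.
Layer 2: sin θ = p·1.203 = 0.2899 → θ = 16.85°; offset = 10.4·tan 16.85° = 3.150 m.
Layer 3: sin θ = p·2.377 = 0.5728 → θ = 34.95°; offset = 18.1·tan 34.95° = 12.649 m.
Layer 4: sin θ = p·3.195 = 0.7699 → θ = 50.35°; offset = 4.8·tan 50.35° = 5.792 m.
Σ offsets = 25.286 m.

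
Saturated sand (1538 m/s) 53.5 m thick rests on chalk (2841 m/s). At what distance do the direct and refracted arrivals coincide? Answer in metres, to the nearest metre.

x_cross = 2h·√((V₂+V₁)/(V₂−V₁)).
(V₂+V₁)/(V₂−V₁) = (2841+1538)/(2841−1538) = 3.3607; √ = 1.8332.
x_cross = 2·53.5·1.8332 = 196.15 m.

196 m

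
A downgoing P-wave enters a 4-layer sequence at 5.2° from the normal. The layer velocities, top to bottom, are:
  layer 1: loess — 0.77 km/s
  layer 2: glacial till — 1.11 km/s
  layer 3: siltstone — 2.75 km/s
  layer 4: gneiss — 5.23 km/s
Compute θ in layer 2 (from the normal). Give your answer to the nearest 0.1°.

7.5°

Snell's law across each interface conserves sin θ / V, so sin θ_2 = V_2·sin θ₁/V₁.
sin θ_2 = 1.11 × sin 5.2° / 0.77 = 0.1307.
θ_2 = arcsin 0.1307 = 7.51°.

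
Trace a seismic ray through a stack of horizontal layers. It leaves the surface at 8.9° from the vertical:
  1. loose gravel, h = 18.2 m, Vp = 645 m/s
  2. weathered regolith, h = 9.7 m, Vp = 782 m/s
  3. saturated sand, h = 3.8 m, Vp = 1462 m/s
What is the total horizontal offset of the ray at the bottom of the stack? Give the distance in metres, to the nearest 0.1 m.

p = sin θ₁/V₁ = sin 8.9°/645 = 2.3986e-04 s/m is conserved through the stack.
Layer 1: θ = 8.90°; offset = 18.2·tan 8.90° = 2.850 m.
Layer 2: sin θ = p·782 = 0.1876 → θ = 10.81°; offset = 9.7·tan 10.81° = 1.852 m.
Layer 3: sin θ = p·1462 = 0.3507 → θ = 20.53°; offset = 3.8·tan 20.53° = 1.423 m.
Total horizontal offset = 6.125 m.

6.1 m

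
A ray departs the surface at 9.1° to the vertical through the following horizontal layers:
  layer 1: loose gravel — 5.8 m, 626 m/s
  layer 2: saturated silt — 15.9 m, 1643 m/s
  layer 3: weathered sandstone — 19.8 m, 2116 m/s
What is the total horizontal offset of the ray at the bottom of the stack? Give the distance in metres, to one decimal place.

Apply Snell's law at each interface; in layer i the horizontal offset is hᵢ·tan θᵢ.
Layer 1: θ = 9.10°; offset = 5.8·tan 9.10° = 0.929 m.
Layer 2: sin θ = 1643·sin 9.1°/626 = 0.4151, θ = 24.53°; offset = 15.9·tan 24.53° = 7.255 m.
Layer 3: sin θ = 2116·sin 9.1°/626 = 0.5346, θ = 32.32°; offset = 19.8·tan 32.32° = 12.525 m.
Total horizontal offset = 20.709 m.

20.7 m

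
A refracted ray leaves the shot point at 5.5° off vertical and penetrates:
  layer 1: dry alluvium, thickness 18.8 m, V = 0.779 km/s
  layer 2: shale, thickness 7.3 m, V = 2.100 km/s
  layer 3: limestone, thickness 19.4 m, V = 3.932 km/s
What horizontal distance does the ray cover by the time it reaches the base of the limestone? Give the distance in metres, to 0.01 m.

Apply Snell's law at each interface; in layer i the horizontal offset is hᵢ·tan θᵢ.
Layer 1: θ = 5.50°; offset = 18.8·tan 5.50° = 1.8102 m.
Layer 2: sin θ = 2.100·sin 5.5°/0.779 = 0.2584, θ = 14.97°; offset = 7.3·tan 14.97° = 1.9525 m.
Layer 3: sin θ = 3.932·sin 5.5°/0.779 = 0.4838, θ = 28.93°; offset = 19.4·tan 28.93° = 10.7238 m.
Summing the layer offsets gives 14.4865 m.

14.49 m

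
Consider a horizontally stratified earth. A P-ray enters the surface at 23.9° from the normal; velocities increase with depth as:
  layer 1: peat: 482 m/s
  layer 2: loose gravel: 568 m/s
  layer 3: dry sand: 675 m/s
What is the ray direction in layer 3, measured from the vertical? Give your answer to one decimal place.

Snell's law across each interface conserves sin θ / V, so sin θ_3 = V_3·sin θ₁/V₁.
sin θ_3 = 675 × sin 23.9° / 482 = 0.5674.
θ_3 = 34.57° from the vertical.

34.6°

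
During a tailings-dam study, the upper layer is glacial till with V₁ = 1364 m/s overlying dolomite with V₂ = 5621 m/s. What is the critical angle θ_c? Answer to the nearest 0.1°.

Critical incidence: sin θ_c = V₁/V₂ = 1364/5621 = 0.2427.
θ_c = arcsin 0.2427 = 14.04°.

14.0°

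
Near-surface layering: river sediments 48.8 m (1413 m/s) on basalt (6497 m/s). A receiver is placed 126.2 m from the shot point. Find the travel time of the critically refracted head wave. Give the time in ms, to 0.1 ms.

86.8 ms

θ_c = arcsin(V₁/V₂) = arcsin(1413/6497) = 12.56°, cos θ_c = 0.9761.
Intercept time tᵢ = 2h cos θ_c / V₁ = 2·48.8·0.9761/1413 = 0.06742 s.
t = x/V₂ + tᵢ = 126.2/6497 + 0.06742 = 0.08684 s.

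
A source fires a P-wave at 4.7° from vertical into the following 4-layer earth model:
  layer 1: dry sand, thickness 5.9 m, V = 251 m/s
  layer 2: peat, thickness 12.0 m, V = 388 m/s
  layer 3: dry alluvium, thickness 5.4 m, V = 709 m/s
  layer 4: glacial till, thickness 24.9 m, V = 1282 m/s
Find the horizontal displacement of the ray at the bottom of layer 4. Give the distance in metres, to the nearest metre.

Apply Snell's law at each interface; in layer i the horizontal offset is hᵢ·tan θᵢ.
Layer 1: θ = 4.70°; offset = 5.9·tan 4.70° = 0.485 m.
Layer 2: sin θ = 388·sin 4.7°/251 = 0.1267, θ = 7.28°; offset = 12.0·tan 7.28° = 1.532 m.
Layer 3: sin θ = 709·sin 4.7°/251 = 0.2315, θ = 13.38°; offset = 5.4·tan 13.38° = 1.285 m.
Layer 4: sin θ = 1282·sin 4.7°/251 = 0.4185, θ = 24.74°; offset = 24.9·tan 24.74° = 11.474 m.
Σ offsets = 14.776 m.

15 m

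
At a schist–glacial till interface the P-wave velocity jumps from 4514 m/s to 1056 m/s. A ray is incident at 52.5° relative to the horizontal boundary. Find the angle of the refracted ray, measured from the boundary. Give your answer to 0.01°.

81.81°

Convert to the normal: θ₁ = 90° − 52.5° = 37.5°.
Snell's law: sin θ₂ = (V₂/V₁)·sin θ₁ = (1056/4514)·sin 37.5° = 0.1424.
θ₂ = sin⁻¹(0.1424) = 8.19° (from vertical).
From the interface: 90° − 8.19° = 81.81°.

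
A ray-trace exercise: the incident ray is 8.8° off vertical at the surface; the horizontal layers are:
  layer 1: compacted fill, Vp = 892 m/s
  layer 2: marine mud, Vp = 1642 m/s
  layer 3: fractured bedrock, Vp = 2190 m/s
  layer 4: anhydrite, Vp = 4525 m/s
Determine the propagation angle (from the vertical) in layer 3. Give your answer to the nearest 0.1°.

22.1°

Ray parameter p = sin 8.8° / 892 = 1.7151e-04 s/m.
sin θ_3 = p·V_3 = 1.7151e-04 × 2190 = 0.3756.
θ_3 = arcsin 0.3756 = 22.06°.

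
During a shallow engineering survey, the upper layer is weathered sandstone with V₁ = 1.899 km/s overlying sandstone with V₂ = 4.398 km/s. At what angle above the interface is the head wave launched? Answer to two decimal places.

Critical incidence: sin θ_c = V₁/V₂ = 1.899/4.398 = 0.4318.
θ_c = arcsin 0.4318 = 25.58°.
Measured from the interface: 90° − 25.58° = 64.42°.

64.42°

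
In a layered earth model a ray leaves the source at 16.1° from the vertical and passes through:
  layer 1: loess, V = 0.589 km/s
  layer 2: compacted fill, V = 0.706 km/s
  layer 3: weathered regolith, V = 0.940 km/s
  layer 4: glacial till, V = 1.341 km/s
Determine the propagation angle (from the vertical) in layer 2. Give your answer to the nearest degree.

19°

Snell's law across each interface conserves sin θ / V, so sin θ_2 = V_2·sin θ₁/V₁.
sin θ_2 = 0.706 × sin 16.1° / 0.589 = 0.3324.
θ_2 = 19.41° from the vertical.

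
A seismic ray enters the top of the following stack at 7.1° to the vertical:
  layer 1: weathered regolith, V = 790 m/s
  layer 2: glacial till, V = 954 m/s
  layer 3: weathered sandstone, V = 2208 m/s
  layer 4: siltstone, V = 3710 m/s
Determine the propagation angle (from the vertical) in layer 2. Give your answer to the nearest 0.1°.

8.6°

Ray parameter p = sin 7.1° / 790 = 1.5646e-04 s/m.
sin θ_2 = p·V_2 = 1.5646e-04 × 954 = 0.1493.
θ_2 = 8.58° from the vertical.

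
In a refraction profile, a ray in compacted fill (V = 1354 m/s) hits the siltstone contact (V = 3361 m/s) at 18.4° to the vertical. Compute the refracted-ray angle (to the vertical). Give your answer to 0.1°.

51.6°

Snell's law: sin θ₂ = (V₂/V₁)·sin θ₁ = (3361/1354)·sin 18.4° = 0.7835.
θ₂ = arcsin 0.7835 = 51.58° from the normal.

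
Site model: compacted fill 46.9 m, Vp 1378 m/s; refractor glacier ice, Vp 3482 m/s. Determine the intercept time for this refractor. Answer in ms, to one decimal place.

62.5 ms

θ_c = arcsin(V₁/V₂) = arcsin(1378/3482) = 23.31°; cos θ_c = 0.9184.
tᵢ = 2h·cos θ_c / V₁ = 2·46.9·0.9184 / 1378 = 0.06251 s.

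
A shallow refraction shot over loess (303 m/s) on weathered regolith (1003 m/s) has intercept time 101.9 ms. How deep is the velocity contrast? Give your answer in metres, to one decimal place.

h = tᵢ·V₁·V₂ / (2·√(V₂²−V₁²)).
√(V₂²−V₁²) = √(1003² − 303²) = 956.1 m/s.
h = 0.1019 s × 303 × 1003 / (2 × 956.1) = 16.19 m.

16.2 m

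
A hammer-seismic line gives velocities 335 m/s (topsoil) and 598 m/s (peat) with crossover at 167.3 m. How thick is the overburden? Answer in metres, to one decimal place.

x_cross = 2h·√((V₂+V₁)/(V₂−V₁)) → h = x_cross / (2·√((V₂+V₁)/(V₂−V₁))).
√((V₂+V₁)/(V₂−V₁)) = √((598+335)/(598−335)) = 1.8835.
h = 167.3 / (2·1.8835) = 44.41 m.

44.4 m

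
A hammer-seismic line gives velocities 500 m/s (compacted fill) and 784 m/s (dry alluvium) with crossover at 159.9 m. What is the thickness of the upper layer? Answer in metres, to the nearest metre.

x_cross = 2h·√((V₂+V₁)/(V₂−V₁)) → h = x_cross / (2·√((V₂+V₁)/(V₂−V₁))).
√((V₂+V₁)/(V₂−V₁)) = √((784+500)/(784−500)) = 2.1263.
h = 159.9 / (2·2.1263) = 37.60 m.

38 m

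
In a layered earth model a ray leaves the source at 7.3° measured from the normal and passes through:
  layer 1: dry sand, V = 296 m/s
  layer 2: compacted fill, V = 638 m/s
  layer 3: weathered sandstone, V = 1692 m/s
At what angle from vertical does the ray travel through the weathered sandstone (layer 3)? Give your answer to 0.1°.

46.6°

Ray parameter p = sin 7.3° / 296 = 4.2927e-04 s/m.
sin θ_3 = p·V_3 = 4.2927e-04 × 1692 = 0.7263.
θ_3 = 46.58° from the vertical.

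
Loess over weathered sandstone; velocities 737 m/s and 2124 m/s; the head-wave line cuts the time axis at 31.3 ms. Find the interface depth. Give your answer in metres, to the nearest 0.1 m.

θ_c = arcsin(737/2124) = 20.30°; cos θ_c = 0.9379.
tᵢ = 2h cos θ_c/V₁ ⇒ h = tᵢ·V₁/(2 cos θ_c) = 0.0313·737/(2·0.9379) = 12.30 m.

12.3 m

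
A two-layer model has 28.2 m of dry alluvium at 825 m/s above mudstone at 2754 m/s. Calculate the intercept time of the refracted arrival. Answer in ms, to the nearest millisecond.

65 ms

θ_c = arcsin(V₁/V₂) = arcsin(825/2754) = 17.43°; cos θ_c = 0.9541.
tᵢ = 2h·cos θ_c / V₁ = 2·28.2·0.9541 / 825 = 0.06522 s.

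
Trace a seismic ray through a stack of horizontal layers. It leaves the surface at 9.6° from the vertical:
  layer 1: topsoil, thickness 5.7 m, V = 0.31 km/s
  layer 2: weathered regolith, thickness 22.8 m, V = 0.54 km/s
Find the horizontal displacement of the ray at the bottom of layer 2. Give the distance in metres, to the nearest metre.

Ray parameter p = sin 9.6° / 0.31 km/s = 5.3796e-01 s/km.
Layer 1: θ = 9.60°; offset = 5.7·tan 9.60° = 0.964 m.
Layer 2: sin θ = p·0.54 = 0.2905 → θ = 16.89°; offset = 22.8·tan 16.89° = 6.922 m.
Σ offsets = 7.886 m.

8 m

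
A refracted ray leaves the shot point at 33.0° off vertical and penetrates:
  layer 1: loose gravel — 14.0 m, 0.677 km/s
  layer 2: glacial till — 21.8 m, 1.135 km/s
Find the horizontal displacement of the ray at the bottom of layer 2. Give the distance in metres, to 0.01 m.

Ray parameter p = sin 33.0° / 0.677 km/s = 8.0449e-01 s/km.
Layer 1: θ = 33.00°; offset = 14.0·tan 33.00° = 9.0917 m.
Layer 2: sin θ = p·1.135 = 0.9131 → θ = 65.94°; offset = 21.8·tan 65.94° = 48.8182 m.
Total horizontal offset = 57.9099 m.

57.91 m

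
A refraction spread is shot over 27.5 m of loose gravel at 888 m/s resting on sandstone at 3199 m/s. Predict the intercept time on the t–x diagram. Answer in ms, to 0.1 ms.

tᵢ = 2h·√(V₂²−V₁²)/(V₁V₂).
√(V₂²−V₁²) = √(3199²−888²) = 3073.3 m/s.
tᵢ = 2·27.5·3073.3/(888·3199) = 0.05950 s.

59.5 ms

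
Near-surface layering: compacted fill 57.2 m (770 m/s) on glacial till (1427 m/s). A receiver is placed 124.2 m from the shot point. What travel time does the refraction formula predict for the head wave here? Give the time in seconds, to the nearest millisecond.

0.212 s

t = x/V₂ + 2h·√(V₂²−V₁²)/(V₁V₂).
√(V₂²−V₁²) = √(1427²−770²) = 1201.4 m/s; delay term = 2·57.2·1201.4/(770·1427) = 0.12509 s.
t = 124.2/1427 + 0.12509 = 0.21212 s.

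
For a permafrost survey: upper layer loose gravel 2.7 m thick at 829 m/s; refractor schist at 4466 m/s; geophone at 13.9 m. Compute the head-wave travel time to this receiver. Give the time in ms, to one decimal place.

9.5 ms

θ_c = arcsin(V₁/V₂) = arcsin(829/4466) = 10.70°, cos θ_c = 0.9826.
Intercept time tᵢ = 2h cos θ_c / V₁ = 2·2.7·0.9826/829 = 0.00640 s.
t = x/V₂ + tᵢ = 13.9/4466 + 0.00640 = 0.00951 s.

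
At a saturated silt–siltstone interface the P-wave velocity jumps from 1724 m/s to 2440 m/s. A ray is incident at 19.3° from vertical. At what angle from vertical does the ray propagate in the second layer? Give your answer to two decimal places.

27.89°

sin θ₁/V₁ = sin θ₂/V₂ ⇒ sin θ₂ = 2440·sin 19.3°/1724 = 2440·0.3305/1724 = 0.4678.
θ₂ = sin⁻¹(0.4678) = 27.89° (from vertical).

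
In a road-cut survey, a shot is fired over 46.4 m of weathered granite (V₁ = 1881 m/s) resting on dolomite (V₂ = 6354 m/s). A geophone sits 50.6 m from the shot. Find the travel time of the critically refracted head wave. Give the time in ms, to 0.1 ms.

55.1 ms

t = x/V₂ + 2h·√(V₂²−V₁²)/(V₁V₂).
√(V₂²−V₁²) = √(6354²−1881²) = 6069.2 m/s; delay term = 2·46.4·6069.2/(1881·6354) = 0.04712 s.
t = 50.6/6354 + 0.04712 = 0.05509 s.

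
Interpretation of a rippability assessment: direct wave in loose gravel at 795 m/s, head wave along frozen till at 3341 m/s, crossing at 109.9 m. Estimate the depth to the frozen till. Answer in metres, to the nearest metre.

h = (x_cross/2)·√((V₂−V₁)/(V₂+V₁)).
(V₂−V₁)/(V₂+V₁) = (3341−795)/(3341+795) = 0.6156; √ = 0.7846.
h = (109.9/2)·0.7846 = 43.11 m.

43 m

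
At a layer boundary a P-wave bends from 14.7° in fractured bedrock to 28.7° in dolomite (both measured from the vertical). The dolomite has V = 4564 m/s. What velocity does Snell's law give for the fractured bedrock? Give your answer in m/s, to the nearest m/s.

Snell's law: sin 14.7°/V₁ = sin 28.7°/V₂.
V₁ = V₂·sin 14.7°/sin 28.7° = 4564 × 0.5284 = 2411.69 m/s.

2412 m/s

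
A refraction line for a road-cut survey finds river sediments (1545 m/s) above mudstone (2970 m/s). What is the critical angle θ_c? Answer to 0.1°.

Critical incidence: sin θ_c = V₁/V₂ = 1545/2970 = 0.5202.
θ_c = arcsin 0.5202 = 31.35°.

31.3°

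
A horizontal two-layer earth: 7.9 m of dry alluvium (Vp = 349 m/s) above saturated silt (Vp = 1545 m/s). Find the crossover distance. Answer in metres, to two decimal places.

θ_c = arcsin(349/1545) = 13.06°, so cos θ_c = 0.9742 and tᵢ = 2h cos θ_c/V₁ = 0.0441 s.
At crossover x/V₁ = x/V₂ + tᵢ ⇒ x = tᵢ/(1/V₁ − 1/V₂) = 0.04410/(2.8653e-03 − 6.4725e-04) = 19.88 m.

19.88 m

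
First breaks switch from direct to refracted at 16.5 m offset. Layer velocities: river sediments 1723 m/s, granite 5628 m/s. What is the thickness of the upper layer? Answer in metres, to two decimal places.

6.01 m

x_cross = 2h·√((V₂+V₁)/(V₂−V₁)) → h = x_cross / (2·√((V₂+V₁)/(V₂−V₁))).
√((V₂+V₁)/(V₂−V₁)) = √((5628+1723)/(5628−1723)) = 1.3720.
h = 16.5 / (2·1.3720) = 6.01 m.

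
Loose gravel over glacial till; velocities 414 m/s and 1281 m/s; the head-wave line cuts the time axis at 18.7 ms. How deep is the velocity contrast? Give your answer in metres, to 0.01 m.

4.09 m

h = tᵢ·V₁·V₂ / (2·√(V₂²−V₁²)).
√(V₂²−V₁²) = √(1281² − 414²) = 1212.3 m/s.
h = 0.0187 s × 414 × 1281 / (2 × 1212.3) = 4.09 m.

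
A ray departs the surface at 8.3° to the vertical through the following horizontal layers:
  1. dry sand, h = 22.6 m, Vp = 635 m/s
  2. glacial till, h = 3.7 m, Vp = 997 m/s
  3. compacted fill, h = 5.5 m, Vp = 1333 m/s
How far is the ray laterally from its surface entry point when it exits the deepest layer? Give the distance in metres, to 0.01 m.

5.91 m

Apply Snell's law at each interface; in layer i the horizontal offset is hᵢ·tan θᵢ.
Layer 1: θ = 8.30°; offset = 22.6·tan 8.30° = 3.2970 m.
Layer 2: sin θ = 997·sin 8.3°/635 = 0.2267, θ = 13.10°; offset = 3.7·tan 13.10° = 0.8610 m.
Layer 3: sin θ = 1333·sin 8.3°/635 = 0.3030, θ = 17.64°; offset = 5.5·tan 17.64° = 1.7489 m.
Summing the layer offsets gives 5.9069 m.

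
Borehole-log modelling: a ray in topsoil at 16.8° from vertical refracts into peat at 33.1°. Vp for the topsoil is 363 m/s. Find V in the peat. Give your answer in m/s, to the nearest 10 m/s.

690 m/s

Snell's law: sin 16.8°/V₁ = sin 33.1°/V₂.
V₂ = V₁·sin 33.1°/sin 16.8° = 363 × 1.8894 = 685.86 m/s.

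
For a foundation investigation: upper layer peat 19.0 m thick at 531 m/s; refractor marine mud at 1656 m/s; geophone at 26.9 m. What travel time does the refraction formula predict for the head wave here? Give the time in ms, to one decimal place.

84.0 ms

θ_c = arcsin(V₁/V₂) = arcsin(531/1656) = 18.70°, cos θ_c = 0.9472.
Intercept time tᵢ = 2h cos θ_c / V₁ = 2·19.0·0.9472/531 = 0.06778 s.
t = x/V₂ + tᵢ = 26.9/1656 + 0.06778 = 0.08403 s.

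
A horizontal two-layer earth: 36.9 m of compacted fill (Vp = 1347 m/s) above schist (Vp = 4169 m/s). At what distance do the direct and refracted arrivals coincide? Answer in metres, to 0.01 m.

103.18 m

θ_c = arcsin(1347/4169) = 18.85°, so cos θ_c = 0.9464 and tᵢ = 2h cos θ_c/V₁ = 0.0518 s.
At crossover x/V₁ = x/V₂ + tᵢ ⇒ x = tᵢ/(1/V₁ − 1/V₂) = 0.05185/(7.4239e-04 − 2.3987e-04) = 103.18 m.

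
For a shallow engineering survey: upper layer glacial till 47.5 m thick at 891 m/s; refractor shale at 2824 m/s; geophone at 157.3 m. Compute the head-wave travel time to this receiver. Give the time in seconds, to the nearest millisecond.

0.157 s

t = x/V₂ + 2h·√(V₂²−V₁²)/(V₁V₂).
√(V₂²−V₁²) = √(2824²−891²) = 2679.8 m/s; delay term = 2·47.5·2679.8/(891·2824) = 0.10118 s.
t = 157.3/2824 + 0.10118 = 0.15688 s.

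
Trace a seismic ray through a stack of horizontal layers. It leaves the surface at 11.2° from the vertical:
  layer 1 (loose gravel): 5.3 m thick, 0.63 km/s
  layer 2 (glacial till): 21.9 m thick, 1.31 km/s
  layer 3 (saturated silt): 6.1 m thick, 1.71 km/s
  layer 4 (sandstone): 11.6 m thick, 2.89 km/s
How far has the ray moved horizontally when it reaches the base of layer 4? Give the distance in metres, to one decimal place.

37.3 m

Apply Snell's law at each interface; in layer i the horizontal offset is hᵢ·tan θᵢ.
Layer 1: θ = 11.20°; offset = 5.3·tan 11.20° = 1.049 m.
Layer 2: sin θ = 1.31·sin 11.2°/0.63 = 0.4039, θ = 23.82°; offset = 21.9·tan 23.82° = 9.669 m.
Layer 3: sin θ = 1.71·sin 11.2°/0.63 = 0.5272, θ = 31.82°; offset = 6.1·tan 31.82° = 3.785 m.
Layer 4: sin θ = 2.89·sin 11.2°/0.63 = 0.8910, θ = 63.00°; offset = 11.6·tan 63.00° = 22.767 m.
Summing the layer offsets gives 37.270 m.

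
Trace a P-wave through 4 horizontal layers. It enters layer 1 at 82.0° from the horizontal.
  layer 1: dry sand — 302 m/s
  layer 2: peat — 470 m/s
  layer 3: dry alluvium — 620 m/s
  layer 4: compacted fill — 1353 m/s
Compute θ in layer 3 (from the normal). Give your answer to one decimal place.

From the normal: θ₁ = 90° − 82.0° = 8.0°.
Snell's law across each interface conserves sin θ / V, so sin θ_3 = V_3·sin θ₁/V₁.
sin θ_3 = 620 × sin 8.0° / 302 = 0.2857.
θ_3 = arcsin 0.2857 = 16.60°.

16.6°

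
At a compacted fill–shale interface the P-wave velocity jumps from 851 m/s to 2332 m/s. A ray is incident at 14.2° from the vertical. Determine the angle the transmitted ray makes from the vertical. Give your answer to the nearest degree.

42°

Snell's law: sin θ₂ = (V₂/V₁)·sin θ₁ = (2332/851)·sin 14.2° = 0.6722.
θ₂ = sin⁻¹(0.6722) = 42.24° (from vertical).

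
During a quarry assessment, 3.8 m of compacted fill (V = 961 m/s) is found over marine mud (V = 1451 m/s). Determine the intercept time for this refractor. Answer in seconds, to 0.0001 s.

0.0059 s

θ_c = arcsin(V₁/V₂) = arcsin(961/1451) = 41.48°; cos θ_c = 0.7492.
tᵢ = 2h·cos θ_c / V₁ = 2·3.8·0.7492 / 961 = 0.00593 s.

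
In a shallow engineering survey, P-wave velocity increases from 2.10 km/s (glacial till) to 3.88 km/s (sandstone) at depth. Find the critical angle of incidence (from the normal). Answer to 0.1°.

At critical incidence the refracted ray runs along the interface (θ₂ = 90°), so sin θ_c = V₁/V₂.
θ_c = arcsin(2.10/3.88) = arcsin 0.5412 = 32.77°.

32.8°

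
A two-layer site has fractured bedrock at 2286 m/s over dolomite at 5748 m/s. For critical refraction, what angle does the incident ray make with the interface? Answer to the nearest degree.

67°

Critical incidence: sin θ_c = V₁/V₂ = 2286/5748 = 0.3977.
θ_c = arcsin 0.3977 = 23.43°.
Measured from the interface: 90° − 23.43° = 66.57°.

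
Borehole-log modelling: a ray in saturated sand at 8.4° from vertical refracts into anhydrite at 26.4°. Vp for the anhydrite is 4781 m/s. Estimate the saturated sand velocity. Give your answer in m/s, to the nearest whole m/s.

sin 8.4° = 0.1461; sin 26.4° = 0.4446.
V₁ = V₂·(sin θ₁/sin θ₂) = 4781·(0.1461/0.4446) = 1570.78 m/s.

1571 m/s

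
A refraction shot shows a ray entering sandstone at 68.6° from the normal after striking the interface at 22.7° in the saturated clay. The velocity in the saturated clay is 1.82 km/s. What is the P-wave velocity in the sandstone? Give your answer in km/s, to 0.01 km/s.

Snell's law: sin 22.7°/V₁ = sin 68.6°/V₂.
V₂ = V₁·sin 68.6°/sin 22.7° = 1.82 × 2.4126 = 4.39 km/s.

4.39 km/s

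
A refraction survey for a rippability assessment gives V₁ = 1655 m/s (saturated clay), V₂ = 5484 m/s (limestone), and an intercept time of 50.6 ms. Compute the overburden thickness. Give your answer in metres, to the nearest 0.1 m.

h = tᵢ·V₁·V₂ / (2·√(V₂²−V₁²)).
√(V₂²−V₁²) = √(5484² − 1655²) = 5228.3 m/s.
h = 0.0506 s × 1655 × 5484 / (2 × 5228.3) = 43.92 m.

43.9 m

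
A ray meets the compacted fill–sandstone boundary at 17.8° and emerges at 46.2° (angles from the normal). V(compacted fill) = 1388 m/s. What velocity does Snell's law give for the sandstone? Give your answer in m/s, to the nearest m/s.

Snell's law: sin 17.8°/V₁ = sin 46.2°/V₂.
V₂ = V₁·sin 46.2°/sin 17.8° = 1388 × 2.3610 = 3277.13 m/s.

3277 m/s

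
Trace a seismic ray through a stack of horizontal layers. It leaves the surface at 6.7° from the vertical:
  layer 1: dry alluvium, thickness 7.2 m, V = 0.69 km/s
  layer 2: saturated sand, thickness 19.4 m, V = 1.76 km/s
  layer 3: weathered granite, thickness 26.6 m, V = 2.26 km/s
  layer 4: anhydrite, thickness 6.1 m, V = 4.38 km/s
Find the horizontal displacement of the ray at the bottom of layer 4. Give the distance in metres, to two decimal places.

24.62 m

p = sin θ₁/V₁ = sin 6.7°/0.69 = 1.6909e-01 s/km is conserved through the stack.
Layer 1: θ = 6.70°; offset = 7.2·tan 6.70° = 0.8458 m.
Layer 2: sin θ = p·1.76 = 0.2976 → θ = 17.31°; offset = 19.4·tan 17.31° = 6.0473 m.
Layer 3: sin θ = p·2.26 = 0.3821 → θ = 22.47°; offset = 26.6·tan 22.47° = 10.9997 m.
Layer 4: sin θ = p·4.38 = 0.7406 → θ = 47.78°; offset = 6.1·tan 47.78° = 6.7234 m.
Summing the layer offsets gives 24.6162 m.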